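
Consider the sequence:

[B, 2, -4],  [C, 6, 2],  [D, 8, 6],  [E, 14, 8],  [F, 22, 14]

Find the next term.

Letter goes B, C, D, E, F → G (letters move forward 1 place in the alphabet).
Second component: each term is the sum of the two before it, so 2, 6, 8, 14, 22 → 36.
Third component — always the previous value of the second component: -4, 2, 6, 8, 14 → 22.
Putting it together: [G, 36, 22].

[G, 36, 22]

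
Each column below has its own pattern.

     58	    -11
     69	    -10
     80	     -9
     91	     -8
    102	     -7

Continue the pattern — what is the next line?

First component: +11 each step, so 58, 69, 80, 91, 102 → 113.
Second component: +1 each step, so -11, -10, -9, -8, -7 → -6.
Putting it together: 113  -6.

113  -6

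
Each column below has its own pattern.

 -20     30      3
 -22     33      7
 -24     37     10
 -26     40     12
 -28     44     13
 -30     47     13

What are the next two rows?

First component: −2 each step; -20, -22, -24, -26, -28, -30 → -32 → -34.
Second component: 30, 33, 37, 40, 44, 47 → 51 → 54 (alternating steps +3, +4, +3, +4, …).
Third component: differences are 4, 3, 2, … (decreasing by 1 each time), so 3, 7, 10, 12, 13, 13 → 12 → 10.
Putting the parts together: -32  51  12 and then -34  54  10.

-32  51  12; -34  54  10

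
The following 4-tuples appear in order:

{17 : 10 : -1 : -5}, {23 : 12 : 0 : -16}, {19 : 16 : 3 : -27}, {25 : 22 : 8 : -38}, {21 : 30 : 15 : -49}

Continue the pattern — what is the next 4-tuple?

{27 : 40 : 24 : -60}

First component: alternating steps +6, −4, +6, −4, …, so 17, 23, 19, 25, 21 → 27.
Second component: 10, 12, 16, 22, 30 → 40 (differences are 2, 4, 6, … (increasing by 2 each time)).
Third component: differences are 1, 3, 5, … (increasing by 2 each time); -1, 0, 3, 8, 15 → 24.
Fourth component goes -5, -16, -27, -38, -49 → -60 (−11 each step).
Putting it together: {27 : 40 : 24 : -60}.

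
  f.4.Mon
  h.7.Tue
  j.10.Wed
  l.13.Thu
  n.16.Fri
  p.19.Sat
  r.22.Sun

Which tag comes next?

t.25.Mon

Letter: f, h, j, l, n, p, r → t (letters move forward 2 places in the alphabet).
Second component — +3 each step: 4, 7, 10, 13, 16, 19, 22 → 25.
Day: Mon, Tue, Wed, Thu, Fri, Sat, Sun → Mon (runs through the weekdays Mon→Sun).
Putting it together: t.25.Mon.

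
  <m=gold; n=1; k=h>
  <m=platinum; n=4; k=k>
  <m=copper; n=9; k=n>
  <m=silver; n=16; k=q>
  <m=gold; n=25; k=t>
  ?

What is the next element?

For the m, repeats gold → platinum → copper → silver: gold, platinum, copper, silver, gold → platinum.
N: perfect squares: 1², 2², 3², …; 1, 4, 9, 16, 25 → 36.
K goes h, k, n, q, t → w (letters move forward 3 places in the alphabet).
So the next element is <m=platinum; n=36; k=w>.

<m=platinum; n=36; k=w>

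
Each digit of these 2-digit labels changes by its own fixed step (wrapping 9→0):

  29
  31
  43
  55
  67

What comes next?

79

First digit: 2, 3, 4, 5, 6 → 7 (+1 each step, mod 10).
Second digit: 9, 1, 3, 5, 7 → 9 (+2 each step, mod 10).
Combining the parts gives 79.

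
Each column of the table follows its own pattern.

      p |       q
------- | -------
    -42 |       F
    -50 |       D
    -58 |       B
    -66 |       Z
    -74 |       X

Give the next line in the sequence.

-82  V

Column p goes -42, -50, -58, -66, -74 → -82 (−8 each step).
For the column q, letters move back 2 places in the alphabet, wrapping A→Z: F, D, B, Z, X → V.
So the next line is -82  V.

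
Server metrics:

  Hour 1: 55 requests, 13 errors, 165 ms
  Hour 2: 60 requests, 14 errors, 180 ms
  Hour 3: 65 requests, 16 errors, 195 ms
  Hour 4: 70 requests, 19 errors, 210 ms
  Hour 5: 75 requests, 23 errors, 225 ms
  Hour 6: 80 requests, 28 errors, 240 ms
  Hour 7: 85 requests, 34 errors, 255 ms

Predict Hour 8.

90 requests, 41 errors, 270 ms

Requests: +5 each step, so 55, 60, 65, 70, 75, 80, 85 → 90.
Errors: differences are 1, 2, 3, … (increasing by 1 each time); 13, 14, 16, 19, 23, 28, 34 → 41.
Ms goes 165, 180, 195, 210, 225, 240, 255 → 270 (always 3 × the requests).
Putting it together: 90 requests, 41 errors, 270 ms.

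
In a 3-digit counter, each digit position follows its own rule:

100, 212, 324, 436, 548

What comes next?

First digit: +1 each step, mod 10; 1, 2, 3, 4, 5 → 6.
Second digit — +1 each step, mod 10: 0, 1, 2, 3, 4 → 5.
Third digit: +2 each step, mod 10, so 0, 2, 4, 6, 8 → 0.
Combining the parts gives 650.

650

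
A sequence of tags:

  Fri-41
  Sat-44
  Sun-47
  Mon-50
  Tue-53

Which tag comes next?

Wed-56

Day goes Fri, Sat, Sun, Mon, Tue → Wed (runs through the weekdays Mon→Sun).
For the second component, +3 each step: 41, 44, 47, 50, 53 → 56.
Putting it together: Wed-56.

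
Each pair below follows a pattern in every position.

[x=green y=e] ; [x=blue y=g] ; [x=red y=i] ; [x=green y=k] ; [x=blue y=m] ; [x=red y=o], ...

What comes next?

[x=green y=q]

For the x, repeats green → blue → red: green, blue, red, green, blue, red → green.
For the y, letters move forward 2 places in the alphabet: e, g, i, k, m, o → q.
Putting it together: [x=green y=q].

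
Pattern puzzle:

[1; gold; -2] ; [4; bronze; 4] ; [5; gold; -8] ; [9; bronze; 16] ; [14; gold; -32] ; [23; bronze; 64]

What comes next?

[37; gold; -128]

First part goes 1, 4, 5, 9, 14, 23 → 37 (each term is the sum of the two before it).
For the rank, alternates gold ↔ bronze: gold, bronze, gold, bronze, gold, bronze → gold.
Third part — ×(-2) each step: -2, 4, -8, 16, -32, 64 → -128.
Combining the parts gives [37; gold; -128].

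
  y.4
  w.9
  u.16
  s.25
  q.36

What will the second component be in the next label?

Letter: y, w, u, s, q → o (letters move back 2 places in the alphabet).
For the second component, perfect squares: 2², 3², 4², …: 4, 9, 16, 25, 36 → 49.

49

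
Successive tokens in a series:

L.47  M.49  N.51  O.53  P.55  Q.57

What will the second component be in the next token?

59

Letter — letters move forward 1 place in the alphabet: L, M, N, O, P, Q → R.
For the second component, +2 each step: 47, 49, 51, 53, 55, 57 → 59.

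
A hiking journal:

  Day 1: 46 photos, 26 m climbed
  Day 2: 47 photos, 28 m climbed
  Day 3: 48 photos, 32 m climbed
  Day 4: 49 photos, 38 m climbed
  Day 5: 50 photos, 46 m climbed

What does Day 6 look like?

51 photos, 56 m climbed

For the photos, +1 each step: 46, 47, 48, 49, 50 → 51.
M climbed: differences are 2, 4, 6, … (increasing by 2 each time), so 26, 28, 32, 38, 46 → 56.
Combining the parts gives 51 photos, 56 m climbed.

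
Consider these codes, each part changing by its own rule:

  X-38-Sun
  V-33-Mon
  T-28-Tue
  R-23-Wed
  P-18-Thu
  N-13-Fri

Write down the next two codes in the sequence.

L-8-Sat then J-3-Sun

Letter — letters move back 2 places in the alphabet: X, V, T, R, P, N → L → J.
Second component goes 38, 33, 28, 23, 18, 13 → 8 → 3 (−5 each step).
Day — runs through the weekdays Mon→Sun: Sun, Mon, Tue, Wed, Thu, Fri → Sat → Sun.
Putting the parts together: L-8-Sat and then J-3-Sun.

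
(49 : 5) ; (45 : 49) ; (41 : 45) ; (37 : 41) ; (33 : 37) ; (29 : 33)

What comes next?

First coordinate goes 49, 45, 41, 37, 33, 29 → 25 (−4 each step).
Second coordinate: always the previous value of the first coordinate, so 5, 49, 45, 41, 37, 33 → 29.
Putting it together: (25 : 29).

(25 : 29)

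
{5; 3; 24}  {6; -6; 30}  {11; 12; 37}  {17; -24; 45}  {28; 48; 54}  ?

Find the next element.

First entry: each term is the sum of the two before it, so 5, 6, 11, 17, 28 → 45.
Second entry: ×(-2) each step; 3, -6, 12, -24, 48 → -96.
For the third entry, differences are 6, 7, 8, … (increasing by 1 each time): 24, 30, 37, 45, 54 → 64.
Putting it together: {45; -96; 64}.

{45; -96; 64}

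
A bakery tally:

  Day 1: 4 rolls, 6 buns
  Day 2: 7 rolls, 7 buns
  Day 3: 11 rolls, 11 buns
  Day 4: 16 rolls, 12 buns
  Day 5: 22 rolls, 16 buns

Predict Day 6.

Rolls goes 4, 7, 11, 16, 22 → 29 (differences are 3, 4, 5, … (increasing by 1 each time)).
Buns: 6, 7, 11, 12, 16 → 17 (alternating steps +1, +4, +1, +4, …).
Putting it together: 29 rolls, 17 buns.

29 rolls, 17 buns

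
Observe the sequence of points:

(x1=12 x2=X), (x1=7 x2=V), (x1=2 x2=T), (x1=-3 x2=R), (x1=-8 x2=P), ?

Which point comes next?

(x1=-13 x2=N)

X1 goes 12, 7, 2, -3, -8 → -13 (−5 each step).
X2 goes X, V, T, R, P → N (letters move back 2 places in the alphabet).
So the next point is (x1=-13 x2=N).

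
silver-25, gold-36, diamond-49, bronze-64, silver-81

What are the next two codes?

gold-100, diamond-121

For the rank, repeats silver → gold → diamond → bronze: silver, gold, diamond, bronze, silver → gold → diamond.
Second component: 25, 36, 49, 64, 81 → 100 → 121 (perfect squares: 5², 6², 7², …).
So the next two codes are gold-100 and diamond-121.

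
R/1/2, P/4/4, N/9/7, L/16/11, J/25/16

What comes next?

H/36/22

Letter: letters move back 2 places in the alphabet, so R, P, N, L, J → H.
For the second component, perfect squares: 1², 2², 3², …: 1, 4, 9, 16, 25 → 36.
Third component — differences are 2, 3, 4, … (increasing by 1 each time): 2, 4, 7, 11, 16 → 22.
Combining the parts gives H/36/22.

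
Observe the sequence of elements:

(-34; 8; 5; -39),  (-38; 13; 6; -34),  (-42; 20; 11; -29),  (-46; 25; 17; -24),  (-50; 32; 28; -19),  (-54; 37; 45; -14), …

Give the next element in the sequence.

(-58; 44; 73; -9)

First value: -34, -38, -42, -46, -50, -54 → -58 (−4 each step).
Second value: alternating steps +5, +7, +5, +7, …, so 8, 13, 20, 25, 32, 37 → 44.
Third value: each term is the sum of the two before it, so 5, 6, 11, 17, 28, 45 → 73.
For the fourth value, +5 each step: -39, -34, -29, -24, -19, -14 → -9.
Putting it together: (-58; 44; 73; -9).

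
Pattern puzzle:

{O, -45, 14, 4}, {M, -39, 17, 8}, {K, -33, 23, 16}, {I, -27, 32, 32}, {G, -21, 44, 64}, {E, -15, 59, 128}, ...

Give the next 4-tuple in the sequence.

Letter: letters move back 2 places in the alphabet, so O, M, K, I, G, E → C.
Second entry goes -45, -39, -33, -27, -21, -15 → -9 (+6 each step).
Third entry — differences are 3, 6, 9, … (increasing by 3 each time): 14, 17, 23, 32, 44, 59 → 77.
Fourth entry: ×2 each step, so 4, 8, 16, 32, 64, 128 → 256.
Combining the parts gives {C, -9, 77, 256}.

{C, -9, 77, 256}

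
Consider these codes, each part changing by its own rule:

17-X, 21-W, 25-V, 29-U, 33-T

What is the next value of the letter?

Letter goes X, W, V, U, T → S (letters move back 1 place in the alphabet).

S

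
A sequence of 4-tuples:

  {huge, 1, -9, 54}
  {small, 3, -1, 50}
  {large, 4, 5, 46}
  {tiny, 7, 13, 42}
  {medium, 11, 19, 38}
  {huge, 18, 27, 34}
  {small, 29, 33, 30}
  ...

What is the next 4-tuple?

For the size, repeats huge → small → large → tiny → medium: huge, small, large, tiny, medium, huge, small → large.
Second value goes 1, 3, 4, 7, 11, 18, 29 → 47 (each term is the sum of the two before it).
Third value: alternating steps +8, +6, +8, +6, …; -9, -1, 5, 13, 19, 27, 33 → 41.
For the fourth value, −4 each step: 54, 50, 46, 42, 38, 34, 30 → 26.
Putting it together: {large, 47, 41, 26}.

{large, 47, 41, 26}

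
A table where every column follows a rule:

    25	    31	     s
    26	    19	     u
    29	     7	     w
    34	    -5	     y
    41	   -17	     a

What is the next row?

First component goes 25, 26, 29, 34, 41 → 50 (differences are 1, 3, 5, … (increasing by 2 each time)).
Second component — −12 each step: 31, 19, 7, -5, -17 → -29.
Letter — letters move forward 2 places in the alphabet, wrapping Z→A: s, u, w, y, a → c.
Combining the parts gives 50  -29  c.

50  -29  c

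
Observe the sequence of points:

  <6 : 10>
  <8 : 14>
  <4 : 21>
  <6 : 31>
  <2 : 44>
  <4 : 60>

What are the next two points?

<0 : 79>, <2 : 101>

First entry: 6, 8, 4, 6, 2, 4 → 0 → 2 (alternating steps +2, −4, +2, −4, …).
Second entry — differences are 4, 7, 10, … (increasing by 3 each time): 10, 14, 21, 31, 44, 60 → 79 → 101.
Putting the parts together: <0 : 79> and then <2 : 101>.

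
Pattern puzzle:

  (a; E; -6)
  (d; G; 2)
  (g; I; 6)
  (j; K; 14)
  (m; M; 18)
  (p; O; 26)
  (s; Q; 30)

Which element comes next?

For the first letter, letters move forward 3 places in the alphabet: a, d, g, j, m, p, s → v.
For the second letter, letters move forward 2 places in the alphabet: E, G, I, K, M, O, Q → S.
Third component: alternating steps +8, +4, +8, +4, …, so -6, 2, 6, 14, 18, 26, 30 → 38.
Putting it together: (v; S; 38).

(v; S; 38)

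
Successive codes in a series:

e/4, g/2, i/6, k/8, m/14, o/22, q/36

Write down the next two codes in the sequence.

s/58, u/94

Letter: letters move forward 2 places in the alphabet, so e, g, i, k, m, o, q → s → u.
Second component: each term is the sum of the two before it; 4, 2, 6, 8, 14, 22, 36 → 58 → 94.
So the next two codes are s/58 and u/94.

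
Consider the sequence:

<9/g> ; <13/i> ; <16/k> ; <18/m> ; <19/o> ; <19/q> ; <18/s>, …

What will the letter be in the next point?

u

Letter: g, i, k, m, o, q, s → u (letters move forward 2 places in the alphabet).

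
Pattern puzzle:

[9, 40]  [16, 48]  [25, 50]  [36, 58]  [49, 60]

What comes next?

First slot goes 9, 16, 25, 36, 49 → 64 (perfect squares: 3², 4², 5², …).
Second slot goes 40, 48, 50, 58, 60 → 68 (alternating steps +8, +2, +8, +2, …).
Putting it together: [64, 68].

[64, 68]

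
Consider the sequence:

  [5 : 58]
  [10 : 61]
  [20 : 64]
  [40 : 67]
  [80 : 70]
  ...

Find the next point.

First coordinate goes 5, 10, 20, 40, 80 → 160 (×2 each step).
Second coordinate: +3 each step; 58, 61, 64, 67, 70 → 73.
Combining the parts gives [160 : 73].

[160 : 73]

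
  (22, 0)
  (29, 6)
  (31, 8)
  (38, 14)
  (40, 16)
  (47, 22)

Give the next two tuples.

First component goes 22, 29, 31, 38, 40, 47 → 49 → 56 (alternating steps +7, +2, +7, +2, …).
Second component: alternating steps +6, +2, +6, +2, …, so 0, 6, 8, 14, 16, 22 → 24 → 30.
So the next two tuples are (49, 24) and (56, 30).

(49, 24), (56, 30)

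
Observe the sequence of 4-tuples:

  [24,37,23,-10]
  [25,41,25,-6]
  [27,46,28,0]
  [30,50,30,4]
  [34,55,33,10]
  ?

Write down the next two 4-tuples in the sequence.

First entry goes 24, 25, 27, 30, 34 → 39 → 45 (differences are 1, 2, 3, … (increasing by 1 each time)).
Second entry goes 37, 41, 46, 50, 55 → 59 → 64 (alternating steps +4, +5, +4, +5, …).
For the third entry, alternating steps +2, +3, +2, +3, …: 23, 25, 28, 30, 33 → 35 → 38.
Fourth entry goes -10, -6, 0, 4, 10 → 14 → 20 (alternating steps +4, +6, +4, +6, …).
So the next two 4-tuples are [39,59,35,14] and [45,64,38,20].

[39,59,35,14], [45,64,38,20]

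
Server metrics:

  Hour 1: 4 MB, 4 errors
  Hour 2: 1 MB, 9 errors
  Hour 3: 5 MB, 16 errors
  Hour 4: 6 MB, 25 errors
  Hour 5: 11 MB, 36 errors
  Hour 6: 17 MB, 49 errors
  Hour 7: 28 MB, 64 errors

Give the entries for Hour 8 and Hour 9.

For the MB, each term is the sum of the two before it: 4, 1, 5, 6, 11, 17, 28 → 45 → 73.
Errors: 4, 9, 16, 25, 36, 49, 64 → 81 → 100 (perfect squares: 2², 3², 4², …).
Putting the parts together: 45 MB, 81 errors and then 73 MB, 100 errors.

45 MB, 81 errors; 73 MB, 100 errors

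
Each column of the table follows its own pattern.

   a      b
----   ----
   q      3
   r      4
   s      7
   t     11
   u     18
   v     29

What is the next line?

w  47

For the column a, letters move forward 1 place in the alphabet: q, r, s, t, u, v → w.
For the column b, each term is the sum of the two before it: 3, 4, 7, 11, 18, 29 → 47.
Combining the parts gives w  47.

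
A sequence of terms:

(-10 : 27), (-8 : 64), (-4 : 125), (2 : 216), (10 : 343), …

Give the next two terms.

First part: differences are 2, 4, 6, … (increasing by 2 each time); -10, -8, -4, 2, 10 → 20 → 32.
Second part: 27, 64, 125, 216, 343 → 512 → 729 (perfect cubes: 3³, 4³, 5³, …).
Putting the parts together: (20 : 512) and then (32 : 729).

(20 : 512), (32 : 729)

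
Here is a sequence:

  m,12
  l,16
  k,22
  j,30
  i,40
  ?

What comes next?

Letter goes m, l, k, j, i → h (letters move back 1 place in the alphabet).
Second part: differences are 4, 6, 8, … (increasing by 2 each time), so 12, 16, 22, 30, 40 → 52.
Putting it together: h,52.

h,52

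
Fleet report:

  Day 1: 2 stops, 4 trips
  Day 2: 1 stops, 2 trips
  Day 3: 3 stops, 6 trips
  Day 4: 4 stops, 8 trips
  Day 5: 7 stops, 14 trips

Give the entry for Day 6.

11 stops, 22 trips

Stops: 2, 1, 3, 4, 7 → 11 (each term is the sum of the two before it).
Trips goes 4, 2, 6, 8, 14 → 22 (always 2 × the stops).
Combining the parts gives 11 stops, 22 trips.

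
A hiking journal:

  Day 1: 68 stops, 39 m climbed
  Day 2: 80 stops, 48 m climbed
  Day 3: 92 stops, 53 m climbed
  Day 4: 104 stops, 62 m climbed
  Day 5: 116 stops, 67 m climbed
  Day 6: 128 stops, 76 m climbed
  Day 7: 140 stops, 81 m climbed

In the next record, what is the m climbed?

90

M climbed: 39, 48, 53, 62, 67, 76, 81 → 90 (alternating steps +9, +5, +9, +5, …).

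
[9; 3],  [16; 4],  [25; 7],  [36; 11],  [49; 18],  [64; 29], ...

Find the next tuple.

[81; 47]

First part: perfect squares: 3², 4², 5², …, so 9, 16, 25, 36, 49, 64 → 81.
Second part: each term is the sum of the two before it; 3, 4, 7, 11, 18, 29 → 47.
Combining the parts gives [81; 47].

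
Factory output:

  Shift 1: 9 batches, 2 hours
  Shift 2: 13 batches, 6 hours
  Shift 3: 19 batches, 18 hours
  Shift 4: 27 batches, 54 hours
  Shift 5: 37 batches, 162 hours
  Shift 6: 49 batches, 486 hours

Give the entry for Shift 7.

63 batches, 1458 hours

Batches: differences are 4, 6, 8, … (increasing by 2 each time), so 9, 13, 19, 27, 37, 49 → 63.
Hours — ×3 each step: 2, 6, 18, 54, 162, 486 → 1458.
Combining the parts gives 63 batches, 1458 hours.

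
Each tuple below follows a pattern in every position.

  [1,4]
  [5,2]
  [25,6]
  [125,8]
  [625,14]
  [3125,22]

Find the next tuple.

[15625,36]

For the first value, ×5 each step: 1, 5, 25, 125, 625, 3125 → 15625.
Second value goes 4, 2, 6, 8, 14, 22 → 36 (each term is the sum of the two before it).
Combining the parts gives [15625,36].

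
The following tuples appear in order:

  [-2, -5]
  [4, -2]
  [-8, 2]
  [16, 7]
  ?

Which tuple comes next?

First value goes -2, 4, -8, 16 → -32 (×(-2) each step).
Second value — differences are 3, 4, 5, … (increasing by 1 each time): -5, -2, 2, 7 → 13.
So the next tuple is [-32, 13].

[-32, 13]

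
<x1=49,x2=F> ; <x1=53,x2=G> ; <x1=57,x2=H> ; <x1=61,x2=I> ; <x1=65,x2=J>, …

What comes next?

X1: +4 each step, so 49, 53, 57, 61, 65 → 69.
For the x2, letters move forward 1 place in the alphabet: F, G, H, I, J → K.
Putting it together: <x1=69,x2=K>.

<x1=69,x2=K>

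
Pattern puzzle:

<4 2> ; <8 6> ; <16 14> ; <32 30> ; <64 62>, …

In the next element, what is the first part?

First part — ×2 each step: 4, 8, 16, 32, 64 → 128.
Second part goes 2, 6, 14, 30, 62 → 126 (always 2 less than the first part).

128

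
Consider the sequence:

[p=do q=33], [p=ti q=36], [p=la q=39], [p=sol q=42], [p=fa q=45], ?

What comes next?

[p=mi q=48]

For the p, runs backward through the solfège scale do→ti: do, ti, la, sol, fa → mi.
For the q, +3 each step: 33, 36, 39, 42, 45 → 48.
Putting it together: [p=mi q=48].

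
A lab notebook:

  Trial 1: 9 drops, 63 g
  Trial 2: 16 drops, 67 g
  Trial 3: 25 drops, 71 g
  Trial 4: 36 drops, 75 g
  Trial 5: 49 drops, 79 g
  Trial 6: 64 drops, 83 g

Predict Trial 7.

81 drops, 87 g

Drops goes 9, 16, 25, 36, 49, 64 → 81 (perfect squares: 3², 4², 5², …).
G: +4 each step, so 63, 67, 71, 75, 79, 83 → 87.
So the next row is 81 drops, 87 g.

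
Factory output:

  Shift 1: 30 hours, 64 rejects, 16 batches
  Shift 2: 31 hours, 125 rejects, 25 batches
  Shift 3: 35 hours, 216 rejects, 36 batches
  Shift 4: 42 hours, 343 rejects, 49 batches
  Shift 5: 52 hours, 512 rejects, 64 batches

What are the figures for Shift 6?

65 hours, 729 rejects, 81 batches

Hours: differences are 1, 4, 7, … (increasing by 3 each time), so 30, 31, 35, 42, 52 → 65.
For the rejects, perfect cubes: 4³, 5³, 6³, …: 64, 125, 216, 343, 512 → 729.
Batches goes 16, 25, 36, 49, 64 → 81 (perfect squares: 4², 5², 6², …).
So the next line is 65 hours, 729 rejects, 81 batches.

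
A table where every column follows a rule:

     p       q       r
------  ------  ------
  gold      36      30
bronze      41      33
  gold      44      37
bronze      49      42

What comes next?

gold  52  48

For the column p, alternates gold ↔ bronze: gold, bronze, gold, bronze → gold.
Column q goes 36, 41, 44, 49 → 52 (alternating steps +5, +3, +5, +3, …).
Column r — differences are 3, 4, 5, … (increasing by 1 each time): 30, 33, 37, 42 → 48.
Putting it together: gold  52  48.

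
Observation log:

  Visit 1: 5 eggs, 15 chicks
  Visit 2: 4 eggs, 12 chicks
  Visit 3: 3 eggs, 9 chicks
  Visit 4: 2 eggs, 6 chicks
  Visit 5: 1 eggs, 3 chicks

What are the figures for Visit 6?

0 eggs, 0 chicks

Eggs: −1 each step, so 5, 4, 3, 2, 1 → 0.
Chicks: 15, 12, 9, 6, 3 → 0 (always 3 × the eggs).
Putting it together: 0 eggs, 0 chicks.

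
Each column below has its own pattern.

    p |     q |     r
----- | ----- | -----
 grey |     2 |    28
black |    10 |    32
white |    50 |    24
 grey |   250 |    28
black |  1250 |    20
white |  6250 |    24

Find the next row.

For the column p, repeats grey → black → white: grey, black, white, grey, black, white → grey.
Column q: ×5 each step, so 2, 10, 50, 250, 1250, 6250 → 31250.
Column r: 28, 32, 24, 28, 20, 24 → 16 (alternating steps +4, −8, +4, −8, …).
So the next row is grey  31250  16.

grey  31250  16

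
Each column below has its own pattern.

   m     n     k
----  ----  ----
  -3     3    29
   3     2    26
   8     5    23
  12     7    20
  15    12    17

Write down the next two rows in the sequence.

For the column m, differences are 6, 5, 4, … (decreasing by 1 each time): -3, 3, 8, 12, 15 → 17 → 18.
For the column n, each term is the sum of the two before it: 3, 2, 5, 7, 12 → 19 → 31.
For the column k, −3 each step: 29, 26, 23, 20, 17 → 14 → 11.
Putting the parts together: 17  19  14 and then 18  31  11.

17  19  14; 18  31  11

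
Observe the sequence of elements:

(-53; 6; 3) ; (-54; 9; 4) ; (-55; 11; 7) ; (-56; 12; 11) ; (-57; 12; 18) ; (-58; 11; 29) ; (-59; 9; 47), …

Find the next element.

(-60; 6; 76)

First component: -53, -54, -55, -56, -57, -58, -59 → -60 (−1 each step).
Second component goes 6, 9, 11, 12, 12, 11, 9 → 6 (differences are 3, 2, 1, … (decreasing by 1 each time)).
For the third component, each term is the sum of the two before it: 3, 4, 7, 11, 18, 29, 47 → 76.
Putting it together: (-60; 6; 76).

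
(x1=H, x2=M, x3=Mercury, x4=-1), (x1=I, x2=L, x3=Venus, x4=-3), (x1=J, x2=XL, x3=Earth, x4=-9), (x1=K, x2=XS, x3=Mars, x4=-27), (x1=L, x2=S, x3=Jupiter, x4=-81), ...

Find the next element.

X1 — letters move forward 1 place in the alphabet: H, I, J, K, L → M.
X2: runs through clothing sizes XS→XL; M, L, XL, XS, S → M.
X3: runs through the planets Mercury→Neptune; Mercury, Venus, Earth, Mars, Jupiter → Saturn.
X4 — ×3 each step: -1, -3, -9, -27, -81 → -243.
So the next element is (x1=M, x2=M, x3=Saturn, x4=-243).

(x1=M, x2=M, x3=Saturn, x4=-243)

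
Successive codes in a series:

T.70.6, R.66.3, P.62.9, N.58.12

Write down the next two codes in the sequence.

L.54.21, J.50.33

Letter goes T, R, P, N → L → J (letters move back 2 places in the alphabet).
Second component: −4 each step, so 70, 66, 62, 58 → 54 → 50.
Third component — each term is the sum of the two before it: 6, 3, 9, 12 → 21 → 33.
Putting the parts together: L.54.21 and then J.50.33.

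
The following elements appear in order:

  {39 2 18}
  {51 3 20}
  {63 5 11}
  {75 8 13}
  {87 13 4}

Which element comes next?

First coordinate: +12 each step, so 39, 51, 63, 75, 87 → 99.
Second coordinate: each term is the sum of the two before it, so 2, 3, 5, 8, 13 → 21.
Third coordinate — alternating steps +2, −9, +2, −9, …: 18, 20, 11, 13, 4 → 6.
Combining the parts gives {99 21 6}.

{99 21 6}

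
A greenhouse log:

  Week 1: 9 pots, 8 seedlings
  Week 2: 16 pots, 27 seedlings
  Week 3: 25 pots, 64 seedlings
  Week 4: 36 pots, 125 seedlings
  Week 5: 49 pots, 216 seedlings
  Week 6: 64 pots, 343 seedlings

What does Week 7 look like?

81 pots, 512 seedlings

Pots — perfect squares: 3², 4², 5², …: 9, 16, 25, 36, 49, 64 → 81.
Seedlings: perfect cubes: 2³, 3³, 4³, …; 8, 27, 64, 125, 216, 343 → 512.
Putting it together: 81 pots, 512 seedlings.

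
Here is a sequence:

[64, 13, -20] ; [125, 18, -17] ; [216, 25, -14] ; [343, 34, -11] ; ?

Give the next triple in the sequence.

First coordinate goes 64, 125, 216, 343 → 512 (perfect cubes: 4³, 5³, 6³, …).
Second coordinate — differences are 5, 7, 9, … (increasing by 2 each time): 13, 18, 25, 34 → 45.
Third coordinate: -20, -17, -14, -11 → -8 (+3 each step).
So the next triple is [512, 45, -8].

[512, 45, -8]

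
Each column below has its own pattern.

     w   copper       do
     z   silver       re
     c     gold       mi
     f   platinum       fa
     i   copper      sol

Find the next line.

l  silver  la

Letter goes w, z, c, f, i → l (letters move forward 3 places in the alphabet, wrapping Z→A).
Metal: copper, silver, gold, platinum, copper → silver (repeats copper → silver → gold → platinum).
Note: do, re, mi, fa, sol → la (runs through the solfège scale do→ti).
Combining the parts gives l  silver  la.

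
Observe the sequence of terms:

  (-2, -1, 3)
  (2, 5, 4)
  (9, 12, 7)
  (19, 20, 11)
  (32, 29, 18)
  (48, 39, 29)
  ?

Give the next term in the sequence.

(67, 50, 47)

First value — differences are 4, 7, 10, … (increasing by 3 each time): -2, 2, 9, 19, 32, 48 → 67.
Second value: differences are 6, 7, 8, … (increasing by 1 each time), so -1, 5, 12, 20, 29, 39 → 50.
Third value — each term is the sum of the two before it: 3, 4, 7, 11, 18, 29 → 47.
So the next term is (67, 50, 47).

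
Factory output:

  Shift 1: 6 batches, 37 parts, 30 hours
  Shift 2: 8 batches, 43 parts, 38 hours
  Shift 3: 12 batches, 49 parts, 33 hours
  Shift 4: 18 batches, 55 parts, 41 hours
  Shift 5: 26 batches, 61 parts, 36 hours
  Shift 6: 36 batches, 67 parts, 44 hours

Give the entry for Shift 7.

Batches: differences are 2, 4, 6, … (increasing by 2 each time); 6, 8, 12, 18, 26, 36 → 48.
For the parts, +6 each step: 37, 43, 49, 55, 61, 67 → 73.
For the hours, alternating steps +8, −5, +8, −5, …: 30, 38, 33, 41, 36, 44 → 39.
So the next line is 48 batches, 73 parts, 39 hours.

48 batches, 73 parts, 39 hours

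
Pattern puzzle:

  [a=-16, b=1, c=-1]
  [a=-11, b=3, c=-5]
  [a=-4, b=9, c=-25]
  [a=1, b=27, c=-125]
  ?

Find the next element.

[a=8, b=81, c=-625]

A: alternating steps +5, +7, +5, +7, …, so -16, -11, -4, 1 → 8.
For the b, ×3 each step: 1, 3, 9, 27 → 81.
C — ×5 each step: -1, -5, -25, -125 → -625.
Putting it together: [a=8, b=81, c=-625].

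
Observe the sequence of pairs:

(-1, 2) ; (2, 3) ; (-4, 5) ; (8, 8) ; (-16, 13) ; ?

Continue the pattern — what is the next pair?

First slot: ×(-2) each step; -1, 2, -4, 8, -16 → 32.
For the second slot, each term is the sum of the two before it: 2, 3, 5, 8, 13 → 21.
So the next pair is (32, 21).

(32, 21)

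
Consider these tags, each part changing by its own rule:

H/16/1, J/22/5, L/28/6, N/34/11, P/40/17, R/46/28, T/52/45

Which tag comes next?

V/58/73

Letter: H, J, L, N, P, R, T → V (letters move forward 2 places in the alphabet).
Second component goes 16, 22, 28, 34, 40, 46, 52 → 58 (+6 each step).
Third component: each term is the sum of the two before it; 1, 5, 6, 11, 17, 28, 45 → 73.
So the next tag is V/58/73.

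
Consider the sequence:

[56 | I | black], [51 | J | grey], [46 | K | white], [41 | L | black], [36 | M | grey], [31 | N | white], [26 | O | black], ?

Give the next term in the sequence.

[21 | P | grey]

First entry: −5 each step, so 56, 51, 46, 41, 36, 31, 26 → 21.
Letter: letters move forward 1 place in the alphabet; I, J, K, L, M, N, O → P.
Shade — repeats black → grey → white: black, grey, white, black, grey, white, black → grey.
Combining the parts gives [21 | P | grey].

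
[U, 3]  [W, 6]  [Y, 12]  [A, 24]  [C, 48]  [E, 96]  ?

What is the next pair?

Letter — letters move forward 2 places in the alphabet, wrapping Z→A: U, W, Y, A, C, E → G.
Second slot: ×2 each step; 3, 6, 12, 24, 48, 96 → 192.
So the next pair is [G, 192].

[G, 192]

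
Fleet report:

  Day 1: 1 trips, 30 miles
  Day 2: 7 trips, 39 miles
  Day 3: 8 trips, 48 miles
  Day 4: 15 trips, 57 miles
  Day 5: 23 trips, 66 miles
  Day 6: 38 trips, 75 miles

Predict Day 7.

61 trips, 84 miles

Trips: each term is the sum of the two before it, so 1, 7, 8, 15, 23, 38 → 61.
Miles: +9 each step, so 30, 39, 48, 57, 66, 75 → 84.
Combining the parts gives 61 trips, 84 miles.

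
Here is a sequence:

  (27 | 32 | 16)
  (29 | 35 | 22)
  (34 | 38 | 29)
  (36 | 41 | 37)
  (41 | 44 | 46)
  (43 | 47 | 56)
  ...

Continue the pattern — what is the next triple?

(48 | 50 | 67)

First component — alternating steps +2, +5, +2, +5, …: 27, 29, 34, 36, 41, 43 → 48.
Second component: +3 each step, so 32, 35, 38, 41, 44, 47 → 50.
Third component: differences are 6, 7, 8, … (increasing by 1 each time), so 16, 22, 29, 37, 46, 56 → 67.
Combining the parts gives (48 | 50 | 67).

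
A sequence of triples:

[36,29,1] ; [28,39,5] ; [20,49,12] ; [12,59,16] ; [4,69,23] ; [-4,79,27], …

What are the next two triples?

[-12,89,34], [-20,99,38]

First component: −8 each step, so 36, 28, 20, 12, 4, -4 → -12 → -20.
Second component: +10 each step, so 29, 39, 49, 59, 69, 79 → 89 → 99.
Third component goes 1, 5, 12, 16, 23, 27 → 34 → 38 (alternating steps +4, +7, +4, +7, …).
So the next two triples are [-12,89,34] and [-20,99,38].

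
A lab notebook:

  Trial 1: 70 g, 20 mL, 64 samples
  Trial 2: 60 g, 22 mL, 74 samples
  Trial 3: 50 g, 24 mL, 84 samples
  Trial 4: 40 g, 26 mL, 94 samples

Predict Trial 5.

G: −10 each step; 70, 60, 50, 40 → 30.
ML goes 20, 22, 24, 26 → 28 (+2 each step).
Samples: +10 each step, so 64, 74, 84, 94 → 104.
So the next line is 30 g, 28 mL, 104 samples.

30 g, 28 mL, 104 samples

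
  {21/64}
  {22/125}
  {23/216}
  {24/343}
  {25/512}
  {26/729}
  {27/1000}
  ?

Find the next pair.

{28/1331}

First value — +1 each step: 21, 22, 23, 24, 25, 26, 27 → 28.
Second value: perfect cubes: 4³, 5³, 6³, …, so 64, 125, 216, 343, 512, 729, 1000 → 1331.
So the next pair is {28/1331}.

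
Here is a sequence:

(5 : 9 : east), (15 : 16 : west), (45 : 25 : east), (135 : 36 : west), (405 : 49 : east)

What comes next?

(1215 : 64 : west)

For the first value, ×3 each step: 5, 15, 45, 135, 405 → 1215.
Second value goes 9, 16, 25, 36, 49 → 64 (perfect squares: 3², 4², 5², …).
Direction — alternates east ↔ west: east, west, east, west, east → west.
Combining the parts gives (1215 : 64 : west).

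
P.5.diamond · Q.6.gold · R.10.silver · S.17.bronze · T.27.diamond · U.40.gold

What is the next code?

Letter: letters move forward 1 place in the alphabet, so P, Q, R, S, T, U → V.
Second component: differences are 1, 4, 7, … (increasing by 3 each time), so 5, 6, 10, 17, 27, 40 → 56.
Rank: repeats diamond → gold → silver → bronze, so diamond, gold, silver, bronze, diamond, gold → silver.
Putting it together: V.56.silver.

V.56.silver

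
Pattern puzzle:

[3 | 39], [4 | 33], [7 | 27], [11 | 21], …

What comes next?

First value: each term is the sum of the two before it; 3, 4, 7, 11 → 18.
Second value: −6 each step, so 39, 33, 27, 21 → 15.
Putting it together: [18 | 15].

[18 | 15]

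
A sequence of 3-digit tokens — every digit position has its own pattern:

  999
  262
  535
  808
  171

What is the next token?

444

For the first digit, +3 each step, mod 10: 9, 2, 5, 8, 1 → 4.
Second digit: 9, 6, 3, 0, 7 → 4 (−3 each step, mod 10).
Third digit goes 9, 2, 5, 8, 1 → 4 (+3 each step, mod 10).
So the next token is 444.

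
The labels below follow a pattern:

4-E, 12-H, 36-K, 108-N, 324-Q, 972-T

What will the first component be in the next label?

First component: 4, 12, 36, 108, 324, 972 → 2916 (×3 each step).
Letter: letters move forward 3 places in the alphabet; E, H, K, N, Q, T → W.

2916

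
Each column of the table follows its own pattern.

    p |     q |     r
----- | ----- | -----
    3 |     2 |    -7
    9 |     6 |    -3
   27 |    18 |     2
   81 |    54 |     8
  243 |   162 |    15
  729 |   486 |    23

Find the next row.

Column p: ×3 each step; 3, 9, 27, 81, 243, 729 → 2187.
Column q: ×3 each step, so 2, 6, 18, 54, 162, 486 → 1458.
Column r — differences are 4, 5, 6, … (increasing by 1 each time): -7, -3, 2, 8, 15, 23 → 32.
Combining the parts gives 2187  1458  32.

2187  1458  32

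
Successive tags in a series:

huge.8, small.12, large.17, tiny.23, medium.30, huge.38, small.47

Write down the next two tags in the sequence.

large.57 then tiny.68

Size: huge, small, large, tiny, medium, huge, small → large → tiny (repeats huge → small → large → tiny → medium).
Second component — differences are 4, 5, 6, … (increasing by 1 each time): 8, 12, 17, 23, 30, 38, 47 → 57 → 68.
Putting the parts together: large.57 and then tiny.68.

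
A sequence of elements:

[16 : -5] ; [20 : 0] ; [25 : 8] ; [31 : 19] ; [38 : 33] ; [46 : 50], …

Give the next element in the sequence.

[55 : 70]

First value — differences are 4, 5, 6, … (increasing by 1 each time): 16, 20, 25, 31, 38, 46 → 55.
Second value goes -5, 0, 8, 19, 33, 50 → 70 (differences are 5, 8, 11, … (increasing by 3 each time)).
So the next element is [55 : 70].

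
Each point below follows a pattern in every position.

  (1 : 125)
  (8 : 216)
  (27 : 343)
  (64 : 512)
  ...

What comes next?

(125 : 729)

First value — perfect cubes: 1³, 2³, 3³, …: 1, 8, 27, 64 → 125.
Second value: perfect cubes: 5³, 6³, 7³, …; 125, 216, 343, 512 → 729.
Putting it together: (125 : 729).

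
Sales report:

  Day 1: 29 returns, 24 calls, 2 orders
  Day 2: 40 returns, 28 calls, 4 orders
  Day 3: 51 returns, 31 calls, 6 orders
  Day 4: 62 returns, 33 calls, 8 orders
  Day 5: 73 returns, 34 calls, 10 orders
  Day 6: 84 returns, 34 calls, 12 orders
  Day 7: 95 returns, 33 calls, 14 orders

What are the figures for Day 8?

106 returns, 31 calls, 16 orders

Returns: 29, 40, 51, 62, 73, 84, 95 → 106 (+11 each step).
For the calls, differences are 4, 3, 2, … (decreasing by 1 each time): 24, 28, 31, 33, 34, 34, 33 → 31.
Orders: +2 each step; 2, 4, 6, 8, 10, 12, 14 → 16.
Combining the parts gives 106 returns, 31 calls, 16 orders.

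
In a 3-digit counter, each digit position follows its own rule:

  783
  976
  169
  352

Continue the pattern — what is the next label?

545

First digit — +2 each step, mod 10: 7, 9, 1, 3 → 5.
Second digit: −1 each step, mod 10, so 8, 7, 6, 5 → 4.
Third digit: +3 each step, mod 10; 3, 6, 9, 2 → 5.
Putting it together: 545.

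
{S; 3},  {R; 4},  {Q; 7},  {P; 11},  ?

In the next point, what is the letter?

O

Letter goes S, R, Q, P → O (letters move back 1 place in the alphabet).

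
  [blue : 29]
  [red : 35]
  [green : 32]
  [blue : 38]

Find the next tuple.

Colour: repeats blue → red → green, so blue, red, green, blue → red.
Second coordinate: 29, 35, 32, 38 → 35 (alternating steps +6, −3, +6, −3, …).
Putting it together: [red : 35].

[red : 35]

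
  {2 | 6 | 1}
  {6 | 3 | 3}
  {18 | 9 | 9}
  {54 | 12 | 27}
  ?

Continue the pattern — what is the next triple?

{162 | 21 | 81}

For the first component, ×3 each step: 2, 6, 18, 54 → 162.
Second component goes 6, 3, 9, 12 → 21 (each term is the sum of the two before it).
Third component: ×3 each step, so 1, 3, 9, 27 → 81.
Combining the parts gives {162 | 21 | 81}.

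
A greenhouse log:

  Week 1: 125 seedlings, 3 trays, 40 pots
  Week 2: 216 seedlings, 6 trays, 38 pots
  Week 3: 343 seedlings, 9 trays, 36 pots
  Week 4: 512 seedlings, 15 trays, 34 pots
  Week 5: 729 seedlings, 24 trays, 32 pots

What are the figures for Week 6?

Seedlings: 125, 216, 343, 512, 729 → 1000 (perfect cubes: 5³, 6³, 7³, …).
Trays: 3, 6, 9, 15, 24 → 39 (each term is the sum of the two before it).
Pots goes 40, 38, 36, 34, 32 → 30 (−2 each step).
Combining the parts gives 1000 seedlings, 39 trays, 30 pots.

1000 seedlings, 39 trays, 30 pots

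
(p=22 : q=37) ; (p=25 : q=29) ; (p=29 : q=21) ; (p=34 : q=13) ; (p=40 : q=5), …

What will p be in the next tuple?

47

P: differences are 3, 4, 5, … (increasing by 1 each time), so 22, 25, 29, 34, 40 → 47.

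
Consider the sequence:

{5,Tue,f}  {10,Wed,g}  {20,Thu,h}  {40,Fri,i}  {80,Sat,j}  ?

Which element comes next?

{160,Sun,k}

First entry: ×2 each step, so 5, 10, 20, 40, 80 → 160.
Day: Tue, Wed, Thu, Fri, Sat → Sun (runs through the weekdays Mon→Sun).
Letter: letters move forward 1 place in the alphabet; f, g, h, i, j → k.
So the next element is {160,Sun,k}.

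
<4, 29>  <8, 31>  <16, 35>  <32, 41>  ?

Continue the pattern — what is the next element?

<64, 49>

First component: ×2 each step; 4, 8, 16, 32 → 64.
For the second component, differences are 2, 4, 6, … (increasing by 2 each time): 29, 31, 35, 41 → 49.
Putting it together: <64, 49>.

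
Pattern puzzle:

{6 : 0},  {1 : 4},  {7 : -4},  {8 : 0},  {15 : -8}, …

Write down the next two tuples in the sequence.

First coordinate: each term is the sum of the two before it; 6, 1, 7, 8, 15 → 23 → 38.
For the second coordinate, alternating steps +4, −8, +4, −8, …: 0, 4, -4, 0, -8 → -4 → -12.
Putting the parts together: {23 : -4} and then {38 : -12}.

{23 : -4}, {38 : -12}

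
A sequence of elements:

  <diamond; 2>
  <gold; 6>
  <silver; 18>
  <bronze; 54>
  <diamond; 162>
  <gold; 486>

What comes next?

Rank: diamond, gold, silver, bronze, diamond, gold → silver (repeats diamond → gold → silver → bronze).
Second entry: ×3 each step; 2, 6, 18, 54, 162, 486 → 1458.
Putting it together: <silver; 1458>.

<silver; 1458>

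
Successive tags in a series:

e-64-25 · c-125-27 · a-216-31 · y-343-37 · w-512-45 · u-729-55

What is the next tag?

s-1000-67

Letter goes e, c, a, y, w, u → s (letters move back 2 places in the alphabet, wrapping A→Z).
Second component: perfect cubes: 4³, 5³, 6³, …; 64, 125, 216, 343, 512, 729 → 1000.
Third component — differences are 2, 4, 6, … (increasing by 2 each time): 25, 27, 31, 37, 45, 55 → 67.
Combining the parts gives s-1000-67.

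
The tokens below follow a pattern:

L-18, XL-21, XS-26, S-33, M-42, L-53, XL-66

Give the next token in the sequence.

Size — repeats L → XL → XS → S → M: L, XL, XS, S, M, L, XL → XS.
For the second component, differences are 3, 5, 7, … (increasing by 2 each time): 18, 21, 26, 33, 42, 53, 66 → 81.
So the next token is XS-81.

XS-81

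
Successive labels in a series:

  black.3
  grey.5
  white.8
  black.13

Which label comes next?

For the shade, repeats black → grey → white: black, grey, white, black → grey.
Second component: each term is the sum of the two before it; 3, 5, 8, 13 → 21.
Putting it together: grey.21.

grey.21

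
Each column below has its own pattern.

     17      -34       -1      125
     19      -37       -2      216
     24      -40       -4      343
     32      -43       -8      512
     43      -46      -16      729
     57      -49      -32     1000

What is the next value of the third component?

Third component — ×2 each step: -1, -2, -4, -8, -16, -32 → -64.

-64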